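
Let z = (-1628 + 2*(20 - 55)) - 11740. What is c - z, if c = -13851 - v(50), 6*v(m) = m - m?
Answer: -413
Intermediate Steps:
v(m) = 0 (v(m) = (m - m)/6 = (1/6)*0 = 0)
c = -13851 (c = -13851 - 1*0 = -13851 + 0 = -13851)
z = -13438 (z = (-1628 + 2*(-35)) - 11740 = (-1628 - 70) - 11740 = -1698 - 11740 = -13438)
c - z = -13851 - 1*(-13438) = -13851 + 13438 = -413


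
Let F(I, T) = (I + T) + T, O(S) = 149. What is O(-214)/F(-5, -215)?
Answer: -149/435 ≈ -0.34253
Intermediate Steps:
F(I, T) = I + 2*T
O(-214)/F(-5, -215) = 149/(-5 + 2*(-215)) = 149/(-5 - 430) = 149/(-435) = 149*(-1/435) = -149/435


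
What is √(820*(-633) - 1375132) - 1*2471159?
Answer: -2471159 + 4*I*√118387 ≈ -2.4712e+6 + 1376.3*I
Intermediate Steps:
√(820*(-633) - 1375132) - 1*2471159 = √(-519060 - 1375132) - 2471159 = √(-1894192) - 2471159 = 4*I*√118387 - 2471159 = -2471159 + 4*I*√118387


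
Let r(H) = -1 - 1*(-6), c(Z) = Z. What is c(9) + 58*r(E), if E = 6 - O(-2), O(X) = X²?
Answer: 299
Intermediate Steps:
E = 2 (E = 6 - 1*(-2)² = 6 - 1*4 = 6 - 4 = 2)
r(H) = 5 (r(H) = -1 + 6 = 5)
c(9) + 58*r(E) = 9 + 58*5 = 9 + 290 = 299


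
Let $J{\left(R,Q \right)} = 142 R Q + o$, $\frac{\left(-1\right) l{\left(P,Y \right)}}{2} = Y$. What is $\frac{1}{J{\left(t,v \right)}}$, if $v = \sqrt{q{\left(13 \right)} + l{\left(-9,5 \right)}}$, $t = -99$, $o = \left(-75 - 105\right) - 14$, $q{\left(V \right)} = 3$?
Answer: $\frac{i}{2 \left(- 97 i + 7029 \sqrt{7}\right)} \approx -1.4023 \cdot 10^{-7} + 2.6885 \cdot 10^{-5} i$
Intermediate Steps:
$l{\left(P,Y \right)} = - 2 Y$
$o = -194$ ($o = -180 - 14 = -194$)
$v = i \sqrt{7}$ ($v = \sqrt{3 - 10} = \sqrt{-7} = i \sqrt{7} \approx 2.6458 i$)
$J{\left(R,Q \right)} = -194 + 142 Q R$ ($J{\left(R,Q \right)} = 142 R Q - 194 = 142 Q R - 194 = -194 + 142 Q R$)
$\frac{1}{J{\left(t,v \right)}} = \frac{1}{-194 + 142 i \sqrt{7} \left(-99\right)} = \frac{1}{-194 - 14058 i \sqrt{7}}$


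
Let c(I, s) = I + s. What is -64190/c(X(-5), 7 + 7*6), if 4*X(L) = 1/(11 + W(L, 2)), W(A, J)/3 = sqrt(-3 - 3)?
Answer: 256760*(-3*sqrt(6) + 11*I)/(3*(-719*I + 196*sqrt(6))) ≈ -1309.6 - 0.28048*I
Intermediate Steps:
W(A, J) = 3*I*sqrt(6) (W(A, J) = 3*sqrt(-3 - 3) = 3*sqrt(-6) = 3*(I*sqrt(6)) = 3*I*sqrt(6))
X(L) = 1/(4*(11 + 3*I*sqrt(6)))
-64190/c(X(-5), 7 + 7*6) = -64190/((11/700 - 3*I*sqrt(6)/700) + (7 + 7*6)) = -64190/((11/700 - 3*I*sqrt(6)/700) + (7 + 42)) = -64190/((11/700 - 3*I*sqrt(6)/700) + 49) = -64190/(34311/700 - 3*I*sqrt(6)/700)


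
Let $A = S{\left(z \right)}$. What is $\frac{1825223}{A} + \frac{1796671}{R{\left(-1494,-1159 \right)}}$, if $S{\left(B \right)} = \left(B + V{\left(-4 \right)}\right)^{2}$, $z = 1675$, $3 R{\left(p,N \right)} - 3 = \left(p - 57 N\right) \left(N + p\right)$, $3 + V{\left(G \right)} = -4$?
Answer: $\frac{5512357643845}{8825912866224} \approx 0.62457$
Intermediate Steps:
$V{\left(G \right)} = -7$ ($V{\left(G \right)} = -3 - 4 = -7$)
$R{\left(p,N \right)} = 1 + \frac{\left(N + p\right) \left(p - 57 N\right)}{3}$ ($R{\left(p,N \right)} = 1 + \frac{\left(p - 57 N\right) \left(N + p\right)}{3} = 1 + \frac{\left(N + p\right) \left(p - 57 N\right)}{3}$)
$S{\left(B \right)} = \left(-7 + B\right)^{2}$ ($S{\left(B \right)} = \left(B - 7\right)^{2} = \left(-7 + B\right)^{2}$)
$A = 2782224$ ($A = \left(-7 + 1675\right)^{2} = 1668^{2} = 2782224$)
$\frac{1825223}{A} + \frac{1796671}{R{\left(-1494,-1159 \right)}} = \frac{1825223}{2782224} + \frac{1796671}{1 - 19 \left(-1159\right)^{2} + \frac{\left(-1494\right)^{2}}{3} - \left(- \frac{64904}{3}\right) \left(-1494\right)} = 1825223 \cdot \frac{1}{2782224} + \frac{1796671}{1 - 25522339 + \frac{1}{3} \cdot 2232036 - 32322192} = \frac{1825223}{2782224} + \frac{1796671}{1 - 25522339 + 744012 - 32322192} = \frac{1825223}{2782224} + \frac{1796671}{-57100518} = \frac{1825223}{2782224} + 1796671 \left(- \frac{1}{57100518}\right) = \frac{1825223}{2782224} - \frac{1796671}{57100518} = \frac{5512357643845}{8825912866224}$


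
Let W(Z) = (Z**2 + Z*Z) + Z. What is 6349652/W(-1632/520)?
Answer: 6706819925/17493 ≈ 3.8340e+5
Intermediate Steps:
W(Z) = Z + 2*Z**2 (W(Z) = (Z**2 + Z**2) + Z = 2*Z**2 + Z = Z + 2*Z**2)
6349652/W(-1632/520) = 6349652/(((-1632/520)*(1 + 2*(-1632/520)))) = 6349652/(((-1632*1/520)*(1 + 2*(-1632*1/520)))) = 6349652/((-204*(1 + 2*(-204/65))/65)) = 6349652/((-204*(1 - 408/65)/65)) = 6349652/((-204/65*(-343/65))) = 6349652/(69972/4225) = 6349652*(4225/69972) = 6706819925/17493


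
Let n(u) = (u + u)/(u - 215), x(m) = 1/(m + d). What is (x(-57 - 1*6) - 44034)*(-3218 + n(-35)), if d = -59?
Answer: 432151782007/3050 ≈ 1.4169e+8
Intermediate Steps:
x(m) = 1/(-59 + m) (x(m) = 1/(m - 59) = 1/(-59 + m))
n(u) = 2*u/(-215 + u) (n(u) = (2*u)/(-215 + u) = 2*u/(-215 + u))
(x(-57 - 1*6) - 44034)*(-3218 + n(-35)) = (1/(-59 + (-57 - 1*6)) - 44034)*(-3218 + 2*(-35)/(-215 - 35)) = (1/(-59 + (-57 - 6)) - 44034)*(-3218 + 2*(-35)/(-250)) = (1/(-59 - 63) - 44034)*(-3218 + 2*(-35)*(-1/250)) = (1/(-122) - 44034)*(-3218 + 7/25) = (-1/122 - 44034)*(-80443/25) = -5372149/122*(-80443/25) = 432151782007/3050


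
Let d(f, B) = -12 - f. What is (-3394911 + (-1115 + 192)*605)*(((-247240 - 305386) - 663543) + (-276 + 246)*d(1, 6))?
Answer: 4806370730954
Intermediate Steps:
(-3394911 + (-1115 + 192)*605)*(((-247240 - 305386) - 663543) + (-276 + 246)*d(1, 6)) = (-3394911 + (-1115 + 192)*605)*(((-247240 - 305386) - 663543) + (-276 + 246)*(-12 - 1*1)) = (-3394911 - 923*605)*((-552626 - 663543) - 30*(-12 - 1)) = (-3394911 - 558415)*(-1216169 - 30*(-13)) = -3953326*(-1216169 + 390) = -3953326*(-1215779) = 4806370730954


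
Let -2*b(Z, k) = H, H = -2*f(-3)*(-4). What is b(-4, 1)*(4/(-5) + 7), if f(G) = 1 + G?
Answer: 248/5 ≈ 49.600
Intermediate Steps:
H = -16 (H = -2*(1 - 3)*(-4) = -2*(-2)*(-4) = 4*(-4) = -16)
b(Z, k) = 8 (b(Z, k) = -½*(-16) = 8)
b(-4, 1)*(4/(-5) + 7) = 8*(4/(-5) + 7) = 8*(4*(-⅕) + 7) = 8*(-⅘ + 7) = 8*(31/5) = 248/5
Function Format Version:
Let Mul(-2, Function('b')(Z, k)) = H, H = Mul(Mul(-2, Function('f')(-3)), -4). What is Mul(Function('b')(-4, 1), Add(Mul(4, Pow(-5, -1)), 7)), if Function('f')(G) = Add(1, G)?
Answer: Rational(248, 5) ≈ 49.600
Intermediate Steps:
H = -16 (H = Mul(Mul(-2, Add(1, -3)), -4) = Mul(Mul(-2, -2), -4) = Mul(4, -4) = -16)
Function('b')(Z, k) = 8 (Function('b')(Z, k) = Mul(Rational(-1, 2), -16) = 8)
Mul(Function('b')(-4, 1), Add(Mul(4, Pow(-5, -1)), 7)) = Mul(8, Add(Mul(4, Pow(-5, -1)), 7)) = Mul(8, Add(Mul(4, Rational(-1, 5)), 7)) = Mul(8, Add(Rational(-4, 5), 7)) = Mul(8, Rational(31, 5)) = Rational(248, 5)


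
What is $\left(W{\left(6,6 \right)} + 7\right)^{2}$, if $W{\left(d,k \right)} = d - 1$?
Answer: $144$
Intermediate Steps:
$W{\left(d,k \right)} = -1 + d$
$\left(W{\left(6,6 \right)} + 7\right)^{2} = \left(\left(-1 + 6\right) + 7\right)^{2} = \left(5 + 7\right)^{2} = 12^{2} = 144$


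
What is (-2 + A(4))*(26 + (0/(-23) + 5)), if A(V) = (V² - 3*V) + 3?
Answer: 155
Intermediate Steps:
A(V) = 3 + V² - 3*V
(-2 + A(4))*(26 + (0/(-23) + 5)) = (-2 + (3 + 4² - 3*4))*(26 + (0/(-23) + 5)) = (-2 + (3 + 16 - 12))*(26 + (0*(-1/23) + 5)) = (-2 + 7)*(26 + (0 + 5)) = 5*(26 + 5) = 5*31 = 155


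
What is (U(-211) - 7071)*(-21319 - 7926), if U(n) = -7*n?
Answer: 163596530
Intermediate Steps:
(U(-211) - 7071)*(-21319 - 7926) = (-7*(-211) - 7071)*(-21319 - 7926) = (1477 - 7071)*(-29245) = -5594*(-29245) = 163596530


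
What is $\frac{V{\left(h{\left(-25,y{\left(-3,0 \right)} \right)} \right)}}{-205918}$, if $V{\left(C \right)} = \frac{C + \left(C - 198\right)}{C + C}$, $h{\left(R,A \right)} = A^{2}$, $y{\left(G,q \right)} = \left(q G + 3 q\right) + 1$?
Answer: $\frac{49}{102959} \approx 0.00047592$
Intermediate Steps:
$y{\left(G,q \right)} = 1 + 3 q + G q$ ($y{\left(G,q \right)} = \left(G q + 3 q\right) + 1 = \left(3 q + G q\right) + 1 = 1 + 3 q + G q$)
$V{\left(C \right)} = \frac{-198 + 2 C}{2 C}$ ($V{\left(C \right)} = \frac{C + \left(-198 + C\right)}{2 C} = \left(-198 + 2 C\right) \frac{1}{2 C} = \frac{-198 + 2 C}{2 C}$)
$\frac{V{\left(h{\left(-25,y{\left(-3,0 \right)} \right)} \right)}}{-205918} = \frac{\frac{1}{\left(1 + 3 \cdot 0 - 0\right)^{2}} \left(-99 + \left(1 + 3 \cdot 0 - 0\right)^{2}\right)}{-205918} = \frac{-99 + \left(1 + 0 + 0\right)^{2}}{\left(1 + 0 + 0\right)^{2}} \left(- \frac{1}{205918}\right) = \frac{-99 + 1^{2}}{1^{2}} \left(- \frac{1}{205918}\right) = \frac{-99 + 1}{1} \left(- \frac{1}{205918}\right) = 1 \left(-98\right) \left(- \frac{1}{205918}\right) = \left(-98\right) \left(- \frac{1}{205918}\right) = \frac{49}{102959}$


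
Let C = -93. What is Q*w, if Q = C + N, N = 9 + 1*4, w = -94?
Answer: 7520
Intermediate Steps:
N = 13 (N = 9 + 4 = 13)
Q = -80 (Q = -93 + 13 = -80)
Q*w = -80*(-94) = 7520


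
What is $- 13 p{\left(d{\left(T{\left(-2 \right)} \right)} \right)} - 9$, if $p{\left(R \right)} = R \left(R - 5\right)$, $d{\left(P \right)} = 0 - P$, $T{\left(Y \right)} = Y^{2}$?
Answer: $-477$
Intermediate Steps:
$d{\left(P \right)} = - P$
$p{\left(R \right)} = R \left(-5 + R\right)$
$- 13 p{\left(d{\left(T{\left(-2 \right)} \right)} \right)} - 9 = - 13 - \left(-2\right)^{2} \left(-5 - \left(-2\right)^{2}\right) - 9 = - 13 \left(-1\right) 4 \left(-5 - 4\right) - 9 = - 13 \left(- 4 \left(-5 - 4\right)\right) - 9 = - 13 \left(\left(-4\right) \left(-9\right)\right) - 9 = \left(-13\right) 36 - 9 = -468 - 9 = -477$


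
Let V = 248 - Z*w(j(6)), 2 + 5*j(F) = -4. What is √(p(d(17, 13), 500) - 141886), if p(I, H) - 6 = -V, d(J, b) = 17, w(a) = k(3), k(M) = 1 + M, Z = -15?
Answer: 34*I*√123 ≈ 377.08*I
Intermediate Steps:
j(F) = -6/5 (j(F) = -⅖ + (⅕)*(-4) = -⅖ - ⅘ = -6/5)
w(a) = 4 (w(a) = 1 + 3 = 4)
V = 308 (V = 248 - (-15)*4 = 248 - 1*(-60) = 248 + 60 = 308)
p(I, H) = -302 (p(I, H) = 6 - 1*308 = 6 - 308 = -302)
√(p(d(17, 13), 500) - 141886) = √(-302 - 141886) = √(-142188) = 34*I*√123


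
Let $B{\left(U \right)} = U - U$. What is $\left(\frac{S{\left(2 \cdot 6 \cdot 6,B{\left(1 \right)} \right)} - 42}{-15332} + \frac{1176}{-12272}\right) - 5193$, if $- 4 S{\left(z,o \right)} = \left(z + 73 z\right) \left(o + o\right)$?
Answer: $- \frac{15267231495}{2939911} \approx -5193.1$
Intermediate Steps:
$B{\left(U \right)} = 0$
$S{\left(z,o \right)} = - 37 o z$ ($S{\left(z,o \right)} = - \frac{\left(z + 73 z\right) \left(o + o\right)}{4} = - \frac{74 z 2 o}{4} = - \frac{148 o z}{4} = - 37 o z$)
$\left(\frac{S{\left(2 \cdot 6 \cdot 6,B{\left(1 \right)} \right)} - 42}{-15332} + \frac{1176}{-12272}\right) - 5193 = \left(\frac{\left(-37\right) 0 \cdot 2 \cdot 6 \cdot 6 - 42}{-15332} + \frac{1176}{-12272}\right) - 5193 = \left(\left(\left(-37\right) 0 \cdot 12 \cdot 6 - 42\right) \left(- \frac{1}{15332}\right) + 1176 \left(- \frac{1}{12272}\right)\right) - 5193 = \left(\left(\left(-37\right) 0 \cdot 72 - 42\right) \left(- \frac{1}{15332}\right) - \frac{147}{1534}\right) - 5193 = \left(\left(0 - 42\right) \left(- \frac{1}{15332}\right) - \frac{147}{1534}\right) - 5193 = \left(\left(-42\right) \left(- \frac{1}{15332}\right) - \frac{147}{1534}\right) - 5193 = \left(\frac{21}{7666} - \frac{147}{1534}\right) - 5193 = - \frac{273672}{2939911} - 5193 = - \frac{15267231495}{2939911}$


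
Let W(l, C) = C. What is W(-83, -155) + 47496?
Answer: 47341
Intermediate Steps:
W(-83, -155) + 47496 = -155 + 47496 = 47341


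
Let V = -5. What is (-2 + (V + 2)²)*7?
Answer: 49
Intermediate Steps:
(-2 + (V + 2)²)*7 = (-2 + (-5 + 2)²)*7 = (-2 + (-3)²)*7 = (-2 + 9)*7 = 7*7 = 49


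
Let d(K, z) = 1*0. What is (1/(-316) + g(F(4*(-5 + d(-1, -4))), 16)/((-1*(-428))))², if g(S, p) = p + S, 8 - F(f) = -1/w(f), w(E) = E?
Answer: 1274561401/457300537600 ≈ 0.0027871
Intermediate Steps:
d(K, z) = 0
F(f) = 8 + 1/f (F(f) = 8 - (-1)/f = 8 + 1/f)
g(S, p) = S + p
(1/(-316) + g(F(4*(-5 + d(-1, -4))), 16)/((-1*(-428))))² = (1/(-316) + ((8 + 1/(4*(-5 + 0))) + 16)/((-1*(-428))))² = (-1/316 + ((8 + 1/(4*(-5))) + 16)/428)² = (-1/316 + ((8 + 1/(-20)) + 16)*(1/428))² = (-1/316 + ((8 - 1/20) + 16)*(1/428))² = (-1/316 + (159/20 + 16)*(1/428))² = (-1/316 + (479/20)*(1/428))² = (-1/316 + 479/8560)² = (35701/676240)² = 1274561401/457300537600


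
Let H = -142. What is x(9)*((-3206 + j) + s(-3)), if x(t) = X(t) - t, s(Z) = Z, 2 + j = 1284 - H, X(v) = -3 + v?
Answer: 5355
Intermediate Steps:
j = 1424 (j = -2 + (1284 - 1*(-142)) = -2 + (1284 + 142) = -2 + 1426 = 1424)
x(t) = -3 (x(t) = (-3 + t) - t = -3)
x(9)*((-3206 + j) + s(-3)) = -3*((-3206 + 1424) - 3) = -3*(-1782 - 3) = -3*(-1785) = 5355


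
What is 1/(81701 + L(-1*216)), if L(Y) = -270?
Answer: 1/81431 ≈ 1.2280e-5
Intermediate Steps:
1/(81701 + L(-1*216)) = 1/(81701 - 270) = 1/81431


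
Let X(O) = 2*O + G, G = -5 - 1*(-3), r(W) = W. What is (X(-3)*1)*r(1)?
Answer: -8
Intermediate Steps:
G = -2 (G = -5 + 3 = -2)
X(O) = -2 + 2*O (X(O) = 2*O - 2 = -2 + 2*O)
(X(-3)*1)*r(1) = ((-2 + 2*(-3))*1)*1 = ((-2 - 6)*1)*1 = -8*1*1 = -8*1 = -8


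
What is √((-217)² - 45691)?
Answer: √1398 ≈ 37.390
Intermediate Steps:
√((-217)² - 45691) = √(47089 - 45691) = √1398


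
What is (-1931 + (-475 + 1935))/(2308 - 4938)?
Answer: 471/2630 ≈ 0.17909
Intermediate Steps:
(-1931 + (-475 + 1935))/(2308 - 4938) = (-1931 + 1460)/(-2630) = -471*(-1/2630) = 471/2630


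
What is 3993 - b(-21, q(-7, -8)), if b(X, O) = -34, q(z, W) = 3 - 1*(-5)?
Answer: 4027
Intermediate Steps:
q(z, W) = 8 (q(z, W) = 3 + 5 = 8)
3993 - b(-21, q(-7, -8)) = 3993 - 1*(-34) = 3993 + 34 = 4027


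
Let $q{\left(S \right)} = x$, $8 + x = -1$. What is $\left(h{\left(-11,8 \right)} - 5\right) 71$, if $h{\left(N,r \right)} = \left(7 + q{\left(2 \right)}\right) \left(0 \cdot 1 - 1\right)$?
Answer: $-213$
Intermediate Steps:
$x = -9$ ($x = -8 - 1 = -9$)
$q{\left(S \right)} = -9$
$h{\left(N,r \right)} = 2$ ($h{\left(N,r \right)} = \left(7 - 9\right) \left(0 \cdot 1 - 1\right) = - 2 \left(0 - 1\right) = \left(-2\right) \left(-1\right) = 2$)
$\left(h{\left(-11,8 \right)} - 5\right) 71 = \left(2 - 5\right) 71 = \left(-3\right) 71 = -213$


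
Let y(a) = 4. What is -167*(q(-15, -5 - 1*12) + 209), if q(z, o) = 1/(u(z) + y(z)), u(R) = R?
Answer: -383766/11 ≈ -34888.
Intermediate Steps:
q(z, o) = 1/(4 + z) (q(z, o) = 1/(z + 4) = 1/(4 + z))
-167*(q(-15, -5 - 1*12) + 209) = -167*(1/(4 - 15) + 209) = -167*(1/(-11) + 209) = -167*(-1/11 + 209) = -167*2298/11 = -383766/11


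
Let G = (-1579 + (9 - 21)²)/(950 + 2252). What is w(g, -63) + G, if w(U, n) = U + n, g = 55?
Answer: -27051/3202 ≈ -8.4482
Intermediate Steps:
G = -1435/3202 (G = (-1579 + (-12)²)/3202 = (-1579 + 144)*(1/3202) = -1435*1/3202 = -1435/3202 ≈ -0.44816)
w(g, -63) + G = (55 - 63) - 1435/3202 = -8 - 1435/3202 = -27051/3202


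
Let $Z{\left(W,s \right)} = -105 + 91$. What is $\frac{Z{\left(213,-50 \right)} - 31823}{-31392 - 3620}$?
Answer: $\frac{31837}{35012} \approx 0.90932$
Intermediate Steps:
$Z{\left(W,s \right)} = -14$
$\frac{Z{\left(213,-50 \right)} - 31823}{-31392 - 3620} = \frac{-14 - 31823}{-31392 - 3620} = - \frac{31837}{-35012} = \left(-31837\right) \left(- \frac{1}{35012}\right) = \frac{31837}{35012}$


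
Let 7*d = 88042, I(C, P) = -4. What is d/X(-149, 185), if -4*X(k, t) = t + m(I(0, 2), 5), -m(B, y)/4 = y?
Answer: -352168/1155 ≈ -304.91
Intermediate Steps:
m(B, y) = -4*y
X(k, t) = 5 - t/4 (X(k, t) = -(t - 4*5)/4 = -(t - 20)/4 = -(-20 + t)/4 = 5 - t/4)
d = 88042/7 (d = (1/7)*88042 = 88042/7 ≈ 12577.)
d/X(-149, 185) = 88042/(7*(5 - 1/4*185)) = 88042/(7*(5 - 185/4)) = 88042/(7*(-165/4)) = (88042/7)*(-4/165) = -352168/1155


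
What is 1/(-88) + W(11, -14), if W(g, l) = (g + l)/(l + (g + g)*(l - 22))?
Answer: -271/35464 ≈ -0.0076416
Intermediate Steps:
W(g, l) = (g + l)/(l + 2*g*(-22 + l)) (W(g, l) = (g + l)/(l + (2*g)*(-22 + l)) = (g + l)/(l + 2*g*(-22 + l)))
1/(-88) + W(11, -14) = 1/(-88) + (11 - 14)/(-14 - 44*11 + 2*11*(-14)) = -1/88 - 3/(-14 - 484 - 308) = -1/88 - 3/(-806) = -1/88 - 1/806*(-3) = -1/88 + 3/806 = -271/35464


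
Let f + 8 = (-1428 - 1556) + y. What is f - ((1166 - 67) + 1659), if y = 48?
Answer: -5702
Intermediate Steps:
f = -2944 (f = -8 + ((-1428 - 1556) + 48) = -8 + (-2984 + 48) = -8 - 2936 = -2944)
f - ((1166 - 67) + 1659) = -2944 - ((1166 - 67) + 1659) = -2944 - (1099 + 1659) = -2944 - 1*2758 = -2944 - 2758 = -5702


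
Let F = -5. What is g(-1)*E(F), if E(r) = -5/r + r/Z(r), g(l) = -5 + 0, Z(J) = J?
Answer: -10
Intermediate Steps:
g(l) = -5
E(r) = 1 - 5/r (E(r) = -5/r + r/r = -5/r + 1 = 1 - 5/r)
g(-1)*E(F) = -5*(-5 - 5)/(-5) = -(-1)*(-10) = -5*2 = -10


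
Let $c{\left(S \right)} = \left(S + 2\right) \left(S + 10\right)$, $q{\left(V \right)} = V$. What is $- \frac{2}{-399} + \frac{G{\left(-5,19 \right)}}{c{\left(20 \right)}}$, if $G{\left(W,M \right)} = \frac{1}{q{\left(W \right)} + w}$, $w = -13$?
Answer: $\frac{7787}{1580040} \approx 0.0049284$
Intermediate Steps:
$G{\left(W,M \right)} = \frac{1}{-13 + W}$ ($G{\left(W,M \right)} = \frac{1}{W - 13} = \frac{1}{-13 + W}$)
$c{\left(S \right)} = \left(2 + S\right) \left(10 + S\right)$
$- \frac{2}{-399} + \frac{G{\left(-5,19 \right)}}{c{\left(20 \right)}} = - \frac{2}{-399} + \frac{1}{\left(-13 - 5\right) \left(20 + 20^{2} + 12 \cdot 20\right)} = \left(-2\right) \left(- \frac{1}{399}\right) + \frac{1}{\left(-18\right) \left(20 + 400 + 240\right)} = \frac{2}{399} - \frac{1}{18 \cdot 660} = \frac{2}{399} - \frac{1}{11880} = \frac{7787}{1580040}$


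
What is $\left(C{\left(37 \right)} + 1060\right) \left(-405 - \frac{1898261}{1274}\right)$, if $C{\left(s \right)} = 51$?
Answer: $- \frac{2682210641}{1274} \approx -2.1053 \cdot 10^{6}$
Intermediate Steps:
$\left(C{\left(37 \right)} + 1060\right) \left(-405 - \frac{1898261}{1274}\right) = \left(51 + 1060\right) \left(-405 - \frac{1898261}{1274}\right) = 1111 \left(-405 - \frac{1898261}{1274}\right) = 1111 \left(- \frac{2414231}{1274}\right) = - \frac{2682210641}{1274}$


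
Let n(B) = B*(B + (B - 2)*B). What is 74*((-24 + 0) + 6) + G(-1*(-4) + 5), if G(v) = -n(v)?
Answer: -1980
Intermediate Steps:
n(B) = B*(B + B*(-2 + B)) (n(B) = B*(B + (-2 + B)*B) = B*(B + B*(-2 + B)))
G(v) = -v²*(-1 + v)
74*((-24 + 0) + 6) + G(-1*(-4) + 5) = 74*((-24 + 0) + 6) + (-1*(-4) + 5)²*(1 - (-1*(-4) + 5)) = 74*(-24 + 6) + (4 + 5)²*(1 - (4 + 5)) = 74*(-18) + 9²*(1 - 1*9) = -1332 + 81*(1 - 9) = -1332 + 81*(-8) = -1332 - 648 = -1980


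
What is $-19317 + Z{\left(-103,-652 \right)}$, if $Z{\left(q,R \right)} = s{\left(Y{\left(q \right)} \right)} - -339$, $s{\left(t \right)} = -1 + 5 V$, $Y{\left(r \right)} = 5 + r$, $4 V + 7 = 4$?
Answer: $- \frac{75931}{4} \approx -18983.0$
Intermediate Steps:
$V = - \frac{3}{4}$ ($V = - \frac{7}{4} + \frac{1}{4} \cdot 4 = - \frac{7}{4} + 1 = - \frac{3}{4} \approx -0.75$)
$s{\left(t \right)} = - \frac{19}{4}$ ($s{\left(t \right)} = -1 + 5 \left(- \frac{3}{4}\right) = -1 - \frac{15}{4} = - \frac{19}{4}$)
$Z{\left(q,R \right)} = \frac{1337}{4}$ ($Z{\left(q,R \right)} = - \frac{19}{4} - -339 = - \frac{19}{4} + 339 = \frac{1337}{4}$)
$-19317 + Z{\left(-103,-652 \right)} = -19317 + \frac{1337}{4} = - \frac{75931}{4}$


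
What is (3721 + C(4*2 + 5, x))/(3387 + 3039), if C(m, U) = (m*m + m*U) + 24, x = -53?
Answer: 1075/2142 ≈ 0.50187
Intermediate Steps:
C(m, U) = 24 + m**2 + U*m (C(m, U) = (m**2 + U*m) + 24 = 24 + m**2 + U*m)
(3721 + C(4*2 + 5, x))/(3387 + 3039) = (3721 + (24 + (4*2 + 5)**2 - 53*(4*2 + 5)))/(3387 + 3039) = (3721 + (24 + (8 + 5)**2 - 53*(8 + 5)))/6426 = (3721 + (24 + 13**2 - 53*13))*(1/6426) = (3721 + (24 + 169 - 689))*(1/6426) = (3721 - 496)*(1/6426) = 3225*(1/6426) = 1075/2142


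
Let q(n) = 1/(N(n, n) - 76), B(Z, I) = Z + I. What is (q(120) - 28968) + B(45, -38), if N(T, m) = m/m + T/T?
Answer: -2143115/74 ≈ -28961.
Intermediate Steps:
N(T, m) = 2 (N(T, m) = 1 + 1 = 2)
B(Z, I) = I + Z
q(n) = -1/74 (q(n) = 1/(2 - 76) = 1/(-74) = -1/74)
(q(120) - 28968) + B(45, -38) = (-1/74 - 28968) + (-38 + 45) = -2143633/74 + 7 = -2143115/74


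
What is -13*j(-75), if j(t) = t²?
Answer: -73125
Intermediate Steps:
-13*j(-75) = -13*(-75)² = -13*5625 = -73125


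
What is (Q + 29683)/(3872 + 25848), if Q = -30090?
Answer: -407/29720 ≈ -0.013694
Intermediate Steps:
(Q + 29683)/(3872 + 25848) = (-30090 + 29683)/(3872 + 25848) = -407/29720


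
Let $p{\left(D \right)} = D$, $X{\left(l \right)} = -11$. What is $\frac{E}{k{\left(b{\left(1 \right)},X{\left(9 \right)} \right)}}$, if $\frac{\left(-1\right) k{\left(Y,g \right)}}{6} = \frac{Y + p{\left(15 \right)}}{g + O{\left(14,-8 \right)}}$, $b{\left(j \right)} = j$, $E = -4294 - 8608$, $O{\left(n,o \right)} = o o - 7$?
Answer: $\frac{148373}{24} \approx 6182.2$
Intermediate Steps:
$O{\left(n,o \right)} = -7 + o^{2}$ ($O{\left(n,o \right)} = o^{2} - 7 = -7 + o^{2}$)
$E = -12902$
$k{\left(Y,g \right)} = - \frac{6 \left(15 + Y\right)}{57 + g}$ ($k{\left(Y,g \right)} = - 6 \frac{Y + 15}{g - \left(7 - \left(-8\right)^{2}\right)} = - 6 \frac{15 + Y}{g + \left(-7 + 64\right)} = - 6 \frac{15 + Y}{g + 57} = - 6 \frac{15 + Y}{57 + g} = - \frac{6 \left(15 + Y\right)}{57 + g}$)
$\frac{E}{k{\left(b{\left(1 \right)},X{\left(9 \right)} \right)}} = - \frac{12902}{6 \frac{1}{57 - 11} \left(-15 - 1\right)} = - \frac{12902}{6 \cdot \frac{1}{46} \left(-15 - 1\right)} = - \frac{12902}{6 \cdot \frac{1}{46} \left(-16\right)} = - \frac{12902}{- \frac{48}{23}} = \left(-12902\right) \left(- \frac{23}{48}\right) = \frac{148373}{24}$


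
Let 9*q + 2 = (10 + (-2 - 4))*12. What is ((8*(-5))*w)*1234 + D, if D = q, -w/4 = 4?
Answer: 7107886/9 ≈ 7.8977e+5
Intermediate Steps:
w = -16 (w = -4*4 = -16)
q = 46/9 (q = -2/9 + ((10 + (-2 - 4))*12)/9 = -2/9 + ((10 - 6)*12)/9 = -2/9 + (4*12)/9 = -2/9 + (⅑)*48 = -2/9 + 16/3 = 46/9 ≈ 5.1111)
D = 46/9 ≈ 5.1111
((8*(-5))*w)*1234 + D = ((8*(-5))*(-16))*1234 + 46/9 = -40*(-16)*1234 + 46/9 = 640*1234 + 46/9 = 789760 + 46/9 = 7107886/9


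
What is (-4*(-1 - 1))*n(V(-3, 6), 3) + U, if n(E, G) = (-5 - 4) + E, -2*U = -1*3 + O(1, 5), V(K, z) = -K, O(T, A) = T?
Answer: -47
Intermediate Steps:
U = 1 (U = -(-1*3 + 1)/2 = -(-3 + 1)/2 = -½*(-2) = 1)
n(E, G) = -9 + E
(-4*(-1 - 1))*n(V(-3, 6), 3) + U = (-4*(-1 - 1))*(-9 - 1*(-3)) + 1 = (-4*(-2))*(-9 + 3) + 1 = 8*(-6) + 1 = -48 + 1 = -47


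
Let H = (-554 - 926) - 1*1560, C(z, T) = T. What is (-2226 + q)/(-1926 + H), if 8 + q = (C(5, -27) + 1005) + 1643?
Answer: -387/4966 ≈ -0.077930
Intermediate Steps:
q = 2613 (q = -8 + ((-27 + 1005) + 1643) = -8 + (978 + 1643) = -8 + 2621 = 2613)
H = -3040 (H = -1480 - 1560 = -3040)
(-2226 + q)/(-1926 + H) = (-2226 + 2613)/(-1926 - 3040) = 387/(-4966) = 387*(-1/4966) = -387/4966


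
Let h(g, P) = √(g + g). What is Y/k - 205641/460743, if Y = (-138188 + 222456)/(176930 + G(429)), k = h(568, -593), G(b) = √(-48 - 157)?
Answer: -68547/153581 + 745476862*√71/444519996491 - 21067*I*√14555/2222599982455 ≈ -0.43219 - 1.1435e-6*I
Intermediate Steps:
G(b) = I*√205 (G(b) = √(-205) = I*√205)
h(g, P) = √2*√g (h(g, P) = √(2*g) = √2*√g)
k = 4*√71 (k = √2*√568 = √2*(2*√142) = 4*√71 ≈ 33.705)
Y = 84268/(176930 + I*√205) (Y = (-138188 + 222456)/(176930 + I*√205) = 84268/(176930 + I*√205) ≈ 0.47628 - 3.8542e-5*I)
Y/k - 205641/460743 = (2981907448/6260845021 - 84268*I*√205/31304225105)/((4*√71)) - 205641/460743 = (2981907448/6260845021 - 84268*I*√205/31304225105)*(√71/284) - 205641*1/460743 = √71*(2981907448/6260845021 - 84268*I*√205/31304225105)/284 - 68547/153581 = -68547/153581 + √71*(2981907448/6260845021 - 84268*I*√205/31304225105)/284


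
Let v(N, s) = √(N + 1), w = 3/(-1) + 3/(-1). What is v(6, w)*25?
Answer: 25*√7 ≈ 66.144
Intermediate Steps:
w = -6 (w = 3*(-1) + 3*(-1) = -3 - 3 = -6)
v(N, s) = √(1 + N)
v(6, w)*25 = √(1 + 6)*25 = √7*25 = 25*√7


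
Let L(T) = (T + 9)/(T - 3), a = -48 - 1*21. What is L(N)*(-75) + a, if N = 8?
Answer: -324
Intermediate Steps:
a = -69 (a = -48 - 21 = -69)
L(T) = (9 + T)/(-3 + T)
L(N)*(-75) + a = ((9 + 8)/(-3 + 8))*(-75) - 69 = (17/5)*(-75) - 69 = -255 - 69 = -324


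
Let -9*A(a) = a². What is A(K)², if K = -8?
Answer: 4096/81 ≈ 50.568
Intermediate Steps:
A(a) = -a²/9
A(K)² = (-⅑*(-8)²)² = (-⅑*64)² = (-64/9)² = 4096/81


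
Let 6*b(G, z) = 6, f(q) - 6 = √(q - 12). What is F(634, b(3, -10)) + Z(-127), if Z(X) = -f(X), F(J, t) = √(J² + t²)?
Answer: -6 + √401957 - I*√139 ≈ 628.0 - 11.79*I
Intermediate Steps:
f(q) = 6 + √(-12 + q) (f(q) = 6 + √(q - 12) = 6 + √(-12 + q))
b(G, z) = 1 (b(G, z) = (⅙)*6 = 1)
Z(X) = -6 - √(-12 + X) (Z(X) = -(6 + √(-12 + X)) = -6 - √(-12 + X))
F(634, b(3, -10)) + Z(-127) = √(634² + 1²) + (-6 - √(-12 - 127)) = √(401956 + 1) + (-6 - √(-139)) = √401957 + (-6 - I*√139) = -6 + √401957 - I*√139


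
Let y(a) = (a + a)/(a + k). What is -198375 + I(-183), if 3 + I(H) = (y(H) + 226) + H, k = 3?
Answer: -5949989/30 ≈ -1.9833e+5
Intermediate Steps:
y(a) = 2*a/(3 + a) (y(a) = (a + a)/(a + 3) = (2*a)/(3 + a) = 2*a/(3 + a))
I(H) = 223 + H + 2*H/(3 + H) (I(H) = -3 + ((2*H/(3 + H) + 226) + H) = -3 + ((226 + 2*H/(3 + H)) + H) = -3 + (226 + H + 2*H/(3 + H)) = 223 + H + 2*H/(3 + H))
-198375 + I(-183) = -198375 + (669 + (-183)² + 228*(-183))/(3 - 183) = -198375 + (669 + 33489 - 41724)/(-180) = -198375 - 1/180*(-7566) = -198375 + 1261/30 = -5949989/30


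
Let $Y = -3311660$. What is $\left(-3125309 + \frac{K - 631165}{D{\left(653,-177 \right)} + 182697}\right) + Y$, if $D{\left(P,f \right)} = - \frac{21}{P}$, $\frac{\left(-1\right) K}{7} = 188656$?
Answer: $- \frac{767938885602601}{119301120} \approx -6.437 \cdot 10^{6}$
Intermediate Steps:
$K = -1320592$ ($K = \left(-7\right) 188656 = -1320592$)
$\left(-3125309 + \frac{K - 631165}{D{\left(653,-177 \right)} + 182697}\right) + Y = \left(-3125309 + \frac{-1320592 - 631165}{- \frac{21}{653} + 182697}\right) - 3311660 = \left(-3125309 - \frac{1951757}{\left(-21\right) \frac{1}{653} + 182697}\right) - 3311660 = \left(-3125309 - \frac{1951757}{- \frac{21}{653} + 182697}\right) - 3311660 = \left(-3125309 - \frac{1951757}{\frac{119301120}{653}}\right) - 3311660 = \left(-3125309 - \frac{1274497321}{119301120}\right) - 3311660 = - \frac{372854138543401}{119301120} - 3311660 = - \frac{767938885602601}{119301120}$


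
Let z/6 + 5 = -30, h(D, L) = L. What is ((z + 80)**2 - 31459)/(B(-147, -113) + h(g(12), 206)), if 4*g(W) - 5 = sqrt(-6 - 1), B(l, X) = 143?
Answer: -14559/349 ≈ -41.716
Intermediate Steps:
g(W) = 5/4 + I*sqrt(7)/4 (g(W) = 5/4 + sqrt(-6 - 1)/4 = 5/4 + sqrt(-7)/4 = 5/4 + (I*sqrt(7))/4 = 5/4 + I*sqrt(7)/4)
z = -210 (z = -30 + 6*(-30) = -30 - 180 = -210)
((z + 80)**2 - 31459)/(B(-147, -113) + h(g(12), 206)) = ((-210 + 80)**2 - 31459)/(143 + 206) = ((-130)**2 - 31459)/349 = (16900 - 31459)*(1/349) = -14559*1/349 = -14559/349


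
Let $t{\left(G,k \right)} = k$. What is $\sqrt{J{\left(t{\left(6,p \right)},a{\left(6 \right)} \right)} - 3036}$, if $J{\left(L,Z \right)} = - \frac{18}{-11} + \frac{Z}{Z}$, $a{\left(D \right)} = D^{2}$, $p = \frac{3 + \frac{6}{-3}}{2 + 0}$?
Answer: $\frac{i \sqrt{367037}}{11} \approx 55.076 i$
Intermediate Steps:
$p = \frac{1}{2}$ ($p = \frac{3 + 6 \left(- \frac{1}{3}\right)}{2} = \left(3 - 2\right) \frac{1}{2} = 1 \cdot \frac{1}{2} = \frac{1}{2} \approx 0.5$)
$J{\left(L,Z \right)} = \frac{29}{11}$ ($J{\left(L,Z \right)} = \left(-18\right) \left(- \frac{1}{11}\right) + 1 = \frac{18}{11} + 1 = \frac{29}{11}$)
$\sqrt{J{\left(t{\left(6,p \right)},a{\left(6 \right)} \right)} - 3036} = \sqrt{\frac{29}{11} - 3036} = \sqrt{- \frac{33367}{11}} = \frac{i \sqrt{367037}}{11}$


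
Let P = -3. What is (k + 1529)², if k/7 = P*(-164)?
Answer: 24730729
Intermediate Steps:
k = 3444 (k = 7*(-3*(-164)) = 7*492 = 3444)
(k + 1529)² = (3444 + 1529)² = 4973² = 24730729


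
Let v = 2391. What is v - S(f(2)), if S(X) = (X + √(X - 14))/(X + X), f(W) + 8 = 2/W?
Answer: 4781/2 + I*√21/14 ≈ 2390.5 + 0.32733*I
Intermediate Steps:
f(W) = -8 + 2/W
S(X) = (X + √(-14 + X))/(2*X) (S(X) = (X + √(-14 + X))/((2*X)) = (X + √(-14 + X))*(1/(2*X)) = (X + √(-14 + X))/(2*X))
v - S(f(2)) = 2391 - ((-8 + 2/2) + √(-14 + (-8 + 2/2)))/(2*(-8 + 2/2)) = 2391 - ((-8 + 2*(½)) + √(-14 + (-8 + 2*(½))))/(2*(-8 + 2*(½))) = 2391 - ((-8 + 1) + √(-14 + (-8 + 1)))/(2*(-8 + 1)) = 2391 - (-7 + √(-14 - 7))/(2*(-7)) = 2391 - (-1)*(-7 + √(-21))/(2*7) = 2391 - (-1)*(-7 + I*√21)/(2*7) = 2391 - (½ - I*√21/14) = 2391 + (-½ + I*√21/14) = 4781/2 + I*√21/14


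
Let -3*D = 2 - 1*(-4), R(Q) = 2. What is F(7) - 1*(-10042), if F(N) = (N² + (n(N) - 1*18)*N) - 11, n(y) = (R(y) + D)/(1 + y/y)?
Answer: 9954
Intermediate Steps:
D = -2 (D = -(2 - 1*(-4))/3 = -(2 + 4)/3 = -⅓*6 = -2)
n(y) = 0 (n(y) = (2 - 2)/(1 + y/y) = 0/(1 + 1) = 0/2 = 0*(½) = 0)
F(N) = -11 + N² - 18*N (F(N) = (N² + (0 - 1*18)*N) - 11 = (N² + (0 - 18)*N) - 11 = (N² - 18*N) - 11 = -11 + N² - 18*N)
F(7) - 1*(-10042) = (-11 + 7² - 18*7) - 1*(-10042) = (-11 + 49 - 126) + 10042 = -88 + 10042 = 9954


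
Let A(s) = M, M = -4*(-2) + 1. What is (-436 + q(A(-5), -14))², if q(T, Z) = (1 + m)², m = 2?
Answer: 182329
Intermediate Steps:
M = 9 (M = 8 + 1 = 9)
A(s) = 9
q(T, Z) = 9 (q(T, Z) = (1 + 2)² = 3² = 9)
(-436 + q(A(-5), -14))² = (-436 + 9)² = (-427)² = 182329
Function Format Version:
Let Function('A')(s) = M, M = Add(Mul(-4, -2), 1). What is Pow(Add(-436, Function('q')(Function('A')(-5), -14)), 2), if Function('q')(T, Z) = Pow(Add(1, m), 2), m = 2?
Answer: 182329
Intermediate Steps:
M = 9 (M = Add(8, 1) = 9)
Function('A')(s) = 9
Function('q')(T, Z) = 9 (Function('q')(T, Z) = Pow(Add(1, 2), 2) = Pow(3, 2) = 9)
Pow(Add(-436, Function('q')(Function('A')(-5), -14)), 2) = Pow(Add(-436, 9), 2) = Pow(-427, 2) = 182329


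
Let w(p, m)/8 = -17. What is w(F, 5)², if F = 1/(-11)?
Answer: 18496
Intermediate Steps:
F = -1/11 ≈ -0.090909
w(p, m) = -136 (w(p, m) = 8*(-17) = -136)
w(F, 5)² = (-136)² = 18496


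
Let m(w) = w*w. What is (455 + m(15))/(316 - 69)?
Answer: 680/247 ≈ 2.7530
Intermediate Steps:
m(w) = w²
(455 + m(15))/(316 - 69) = (455 + 15²)/(316 - 69) = (455 + 225)/247 = 680*(1/247) = 680/247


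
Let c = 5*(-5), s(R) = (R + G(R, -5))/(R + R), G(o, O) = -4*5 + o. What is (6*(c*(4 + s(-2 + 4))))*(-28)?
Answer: 0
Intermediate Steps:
G(o, O) = -20 + o
s(R) = (-20 + 2*R)/(2*R) (s(R) = (R + (-20 + R))/(R + R) = (-20 + 2*R)/((2*R)) = (-20 + 2*R)*(1/(2*R)) = (-20 + 2*R)/(2*R))
c = -25
(6*(c*(4 + s(-2 + 4))))*(-28) = (6*(-25*(4 + (-10 + (-2 + 4))/(-2 + 4))))*(-28) = (6*(-25*(4 + (-10 + 2)/2)))*(-28) = (6*(-25*(4 + (½)*(-8))))*(-28) = (6*(-25*(4 - 4)))*(-28) = (6*(-25*0))*(-28) = (6*0)*(-28) = 0*(-28) = 0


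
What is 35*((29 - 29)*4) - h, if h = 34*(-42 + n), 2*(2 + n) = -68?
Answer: 2652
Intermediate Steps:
n = -36 (n = -2 + (½)*(-68) = -2 - 34 = -36)
h = -2652 (h = 34*(-42 - 36) = 34*(-78) = -2652)
35*((29 - 29)*4) - h = 35*((29 - 29)*4) - 1*(-2652) = 35*(0*4) + 2652 = 35*0 + 2652 = 0 + 2652 = 2652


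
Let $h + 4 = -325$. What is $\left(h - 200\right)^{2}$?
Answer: $279841$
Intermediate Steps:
$h = -329$ ($h = -4 - 325 = -329$)
$\left(h - 200\right)^{2} = \left(-329 - 200\right)^{2} = \left(-529\right)^{2} = 279841$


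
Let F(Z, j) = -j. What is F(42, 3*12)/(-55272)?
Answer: 3/4606 ≈ 0.00065132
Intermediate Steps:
F(42, 3*12)/(-55272) = -3*12/(-55272) = -1*36*(-1/55272) = -36*(-1/55272) = 3/4606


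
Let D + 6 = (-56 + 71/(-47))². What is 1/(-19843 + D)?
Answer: -2209/36540232 ≈ -6.0454e-5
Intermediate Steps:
D = 7292955/2209 (D = -6 + (-56 + 71/(-47))² = -6 + (-56 + 71*(-1/47))² = -6 + (-56 - 71/47)² = -6 + (-2703/47)² = -6 + 7306209/2209 = 7292955/2209 ≈ 3301.5)
1/(-19843 + D) = 1/(-19843 + 7292955/2209) = 1/(-36540232/2209) = -2209/36540232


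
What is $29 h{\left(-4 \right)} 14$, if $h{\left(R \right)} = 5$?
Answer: $2030$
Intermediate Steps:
$29 h{\left(-4 \right)} 14 = 29 \cdot 5 \cdot 14 = 145 \cdot 14 = 2030$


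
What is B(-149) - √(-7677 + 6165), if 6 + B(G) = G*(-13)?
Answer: 1931 - 6*I*√42 ≈ 1931.0 - 38.884*I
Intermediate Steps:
B(G) = -6 - 13*G (B(G) = -6 + G*(-13) = -6 - 13*G)
B(-149) - √(-7677 + 6165) = (-6 - 13*(-149)) - √(-7677 + 6165) = (-6 + 1937) - √(-1512) = 1931 - 6*I*√42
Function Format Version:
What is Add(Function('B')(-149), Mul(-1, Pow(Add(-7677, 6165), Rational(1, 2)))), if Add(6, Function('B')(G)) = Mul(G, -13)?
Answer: Add(1931, Mul(-6, I, Pow(42, Rational(1, 2)))) ≈ Add(1931.0, Mul(-38.884, I))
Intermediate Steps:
Function('B')(G) = Add(-6, Mul(-13, G)) (Function('B')(G) = Add(-6, Mul(G, -13)) = Add(-6, Mul(-13, G)))
Add(Function('B')(-149), Mul(-1, Pow(Add(-7677, 6165), Rational(1, 2)))) = Add(Add(-6, Mul(-13, -149)), Mul(-1, Pow(Add(-7677, 6165), Rational(1, 2)))) = Add(Add(-6, 1937), Mul(-1, Pow(-1512, Rational(1, 2)))) = Add(1931, Mul(-1, Mul(6, I, Pow(42, Rational(1, 2))))) = Add(1931, Mul(-6, I, Pow(42, Rational(1, 2))))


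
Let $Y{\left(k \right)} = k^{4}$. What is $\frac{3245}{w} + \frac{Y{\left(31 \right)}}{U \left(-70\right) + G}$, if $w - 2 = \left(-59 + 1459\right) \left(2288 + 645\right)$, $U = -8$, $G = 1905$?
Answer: $\frac{3792171776167}{10121787930} \approx 374.65$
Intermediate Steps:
$w = 4106202$ ($w = 2 + \left(-59 + 1459\right) \left(2288 + 645\right) = 2 + 1400 \cdot 2933 = 2 + 4106200 = 4106202$)
$\frac{3245}{w} + \frac{Y{\left(31 \right)}}{U \left(-70\right) + G} = \frac{3245}{4106202} + \frac{31^{4}}{\left(-8\right) \left(-70\right) + 1905} = 3245 \cdot \frac{1}{4106202} + \frac{923521}{560 + 1905} = \frac{3245}{4106202} + \frac{923521}{2465} = \frac{3792171776167}{10121787930}$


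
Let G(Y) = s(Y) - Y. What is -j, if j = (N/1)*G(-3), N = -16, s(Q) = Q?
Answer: 0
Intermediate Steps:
G(Y) = 0 (G(Y) = Y - Y = 0)
j = 0 (j = (-16/1)*0 = (1*(-16))*0 = -16*0 = 0)
-j = -1*0 = 0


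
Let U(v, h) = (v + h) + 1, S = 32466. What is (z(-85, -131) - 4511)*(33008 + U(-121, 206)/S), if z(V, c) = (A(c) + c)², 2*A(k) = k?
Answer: 73088378009335/64932 ≈ 1.1256e+9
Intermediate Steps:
A(k) = k/2
z(V, c) = 9*c²/4 (z(V, c) = (c/2 + c)² = (3*c/2)² = 9*c²/4)
U(v, h) = 1 + h + v (U(v, h) = (h + v) + 1 = 1 + h + v)
(z(-85, -131) - 4511)*(33008 + U(-121, 206)/S) = ((9/4)*(-131)² - 4511)*(33008 + (1 + 206 - 121)/32466) = ((9/4)*17161 - 4511)*(33008 + 86*(1/32466)) = (154449/4 - 4511)*(33008 + 43/16233) = (136405/4)*(535818907/16233) = 73088378009335/64932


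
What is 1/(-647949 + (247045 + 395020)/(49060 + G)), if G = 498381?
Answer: -547441/354713206444 ≈ -1.5433e-6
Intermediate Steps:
1/(-647949 + (247045 + 395020)/(49060 + G)) = 1/(-647949 + (247045 + 395020)/(49060 + 498381)) = 1/(-647949 + 642065/547441) = 1/(-354713206444/547441) = -547441/354713206444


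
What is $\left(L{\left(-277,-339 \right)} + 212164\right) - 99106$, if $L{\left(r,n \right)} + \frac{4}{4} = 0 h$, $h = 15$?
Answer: $113057$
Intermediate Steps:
$L{\left(r,n \right)} = -1$ ($L{\left(r,n \right)} = -1 + 0 \cdot 15 = -1 + 0 = -1$)
$\left(L{\left(-277,-339 \right)} + 212164\right) - 99106 = \left(-1 + 212164\right) - 99106 = 212163 - 99106 = 113057$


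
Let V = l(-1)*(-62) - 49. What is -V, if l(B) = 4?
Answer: 297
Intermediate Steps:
V = -297 (V = 4*(-62) - 49 = -248 - 49 = -297)
-V = -1*(-297) = 297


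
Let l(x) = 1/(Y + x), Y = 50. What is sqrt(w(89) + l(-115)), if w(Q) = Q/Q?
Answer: 8*sqrt(65)/65 ≈ 0.99228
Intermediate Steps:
w(Q) = 1
l(x) = 1/(50 + x)
sqrt(w(89) + l(-115)) = sqrt(1 + 1/(50 - 115)) = sqrt(1 + 1/(-65)) = sqrt(1 - 1/65) = sqrt(64/65) = 8*sqrt(65)/65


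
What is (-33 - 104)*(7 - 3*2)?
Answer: -137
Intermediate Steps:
(-33 - 104)*(7 - 3*2) = -137*(7 - 6) = -137*1 = -137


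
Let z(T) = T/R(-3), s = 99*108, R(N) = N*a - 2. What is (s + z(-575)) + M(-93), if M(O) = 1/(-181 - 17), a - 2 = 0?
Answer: 8524985/792 ≈ 10764.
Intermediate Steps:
a = 2 (a = 2 + 0 = 2)
R(N) = -2 + 2*N (R(N) = N*2 - 2 = 2*N - 2 = -2 + 2*N)
s = 10692
M(O) = -1/198 (M(O) = 1/(-198) = -1/198)
z(T) = -T/8 (z(T) = T/(-2 + 2*(-3)) = T/(-2 - 6) = T/(-8) = T*(-⅛) = -T/8)
(s + z(-575)) + M(-93) = (10692 - ⅛*(-575)) - 1/198 = (10692 + 575/8) - 1/198 = 86111/8 - 1/198 = 8524985/792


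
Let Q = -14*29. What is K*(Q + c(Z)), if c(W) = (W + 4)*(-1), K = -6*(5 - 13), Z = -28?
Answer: -18336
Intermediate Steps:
K = 48 (K = -6*(-8) = 48)
c(W) = -4 - W (c(W) = (4 + W)*(-1) = -4 - W)
Q = -406
K*(Q + c(Z)) = 48*(-406 + (-4 - 1*(-28))) = 48*(-406 + (-4 + 28)) = 48*(-406 + 24) = 48*(-382) = -18336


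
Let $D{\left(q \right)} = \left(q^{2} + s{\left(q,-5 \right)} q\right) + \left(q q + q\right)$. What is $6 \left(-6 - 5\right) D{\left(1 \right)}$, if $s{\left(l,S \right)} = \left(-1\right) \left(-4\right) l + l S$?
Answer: $-132$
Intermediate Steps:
$s{\left(l,S \right)} = 4 l + S l$
$D{\left(q \right)} = q + q^{2}$ ($D{\left(q \right)} = \left(q^{2} + q \left(4 - 5\right) q\right) + \left(q q + q\right) = \left(q^{2} + q \left(-1\right) q\right) + \left(q^{2} + q\right) = \left(q^{2} + - q q\right) + \left(q + q^{2}\right) = \left(q^{2} - q^{2}\right) + \left(q + q^{2}\right) = 0 + \left(q + q^{2}\right) = q + q^{2}$)
$6 \left(-6 - 5\right) D{\left(1 \right)} = 6 \left(-6 - 5\right) 1 \left(1 + 1\right) = 6 \left(-11\right) 1 \cdot 2 = \left(-66\right) 2 = -132$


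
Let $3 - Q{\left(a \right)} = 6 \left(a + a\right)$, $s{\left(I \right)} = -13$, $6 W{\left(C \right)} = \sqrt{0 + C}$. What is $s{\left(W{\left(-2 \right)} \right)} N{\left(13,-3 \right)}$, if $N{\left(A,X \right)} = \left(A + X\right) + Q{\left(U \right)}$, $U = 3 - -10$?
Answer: $1859$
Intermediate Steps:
$W{\left(C \right)} = \frac{\sqrt{C}}{6}$ ($W{\left(C \right)} = \frac{\sqrt{0 + C}}{6} = \frac{\sqrt{C}}{6}$)
$U = 13$ ($U = 3 + 10 = 13$)
$Q{\left(a \right)} = 3 - 12 a$ ($Q{\left(a \right)} = 3 - 6 \left(a + a\right) = 3 - 6 \cdot 2 a = 3 - 12 a$)
$N{\left(A,X \right)} = -153 + A + X$ ($N{\left(A,X \right)} = \left(A + X\right) + \left(3 - 156\right) = \left(A + X\right) - 153 = -153 + A + X$)
$s{\left(W{\left(-2 \right)} \right)} N{\left(13,-3 \right)} = - 13 \left(-153 + 13 - 3\right) = \left(-13\right) \left(-143\right) = 1859$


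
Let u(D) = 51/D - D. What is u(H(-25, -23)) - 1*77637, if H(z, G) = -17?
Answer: -77623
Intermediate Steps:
u(D) = -D + 51/D
u(H(-25, -23)) - 1*77637 = (-1*(-17) + 51/(-17)) - 1*77637 = (17 + 51*(-1/17)) - 77637 = (17 - 3) - 77637 = 14 - 77637 = -77623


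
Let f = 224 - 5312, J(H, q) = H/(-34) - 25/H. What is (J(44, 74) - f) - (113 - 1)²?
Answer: -5578481/748 ≈ -7457.9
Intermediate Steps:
J(H, q) = -25/H - H/34 (J(H, q) = H*(-1/34) - 25/H = -H/34 - 25/H = -25/H - H/34)
f = -5088
(J(44, 74) - f) - (113 - 1)² = ((-25/44 - 1/34*44) - 1*(-5088)) - (113 - 1)² = ((-25*1/44 - 22/17) + 5088) - 1*112² = ((-25/44 - 22/17) + 5088) - 1*12544 = (-1393/748 + 5088) - 12544 = 3804431/748 - 12544 = -5578481/748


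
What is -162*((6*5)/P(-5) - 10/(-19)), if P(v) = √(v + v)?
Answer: -1620/19 + 486*I*√10 ≈ -85.263 + 1536.9*I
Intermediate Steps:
P(v) = √2*√v (P(v) = √(2*v) = √2*√v)
-162*((6*5)/P(-5) - 10/(-19)) = -162*((6*5)/((√2*√(-5))) - 10/(-19)) = -162*(30/((√2*(I*√5))) - 10*(-1/19)) = -162*(30/((I*√10)) + 10/19) = -162*(30*(-I*√10/10) + 10/19) = -162*(-3*I*√10 + 10/19) = -162*(10/19 - 3*I*√10) = -1620/19 + 486*I*√10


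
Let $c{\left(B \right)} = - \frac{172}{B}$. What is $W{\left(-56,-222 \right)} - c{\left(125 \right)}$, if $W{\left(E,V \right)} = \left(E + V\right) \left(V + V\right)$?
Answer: $\frac{15429172}{125} \approx 1.2343 \cdot 10^{5}$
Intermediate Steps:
$W{\left(E,V \right)} = 2 V \left(E + V\right)$ ($W{\left(E,V \right)} = \left(E + V\right) 2 V = 2 V \left(E + V\right)$)
$W{\left(-56,-222 \right)} - c{\left(125 \right)} = 2 \left(-222\right) \left(-56 - 222\right) - - \frac{172}{125} = 2 \left(-222\right) \left(-278\right) - \left(-172\right) \frac{1}{125} = 123432 - - \frac{172}{125} = 123432 + \frac{172}{125} = \frac{15429172}{125}$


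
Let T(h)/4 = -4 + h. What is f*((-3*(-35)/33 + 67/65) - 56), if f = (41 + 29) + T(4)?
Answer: -518392/143 ≈ -3625.1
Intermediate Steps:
T(h) = -16 + 4*h (T(h) = 4*(-4 + h) = -16 + 4*h)
f = 70 (f = (41 + 29) + (-16 + 4*4) = 70 + (-16 + 16) = 70 + 0 = 70)
f*((-3*(-35)/33 + 67/65) - 56) = 70*((-3*(-35)/33 + 67/65) - 56) = 70*((105*(1/33) + 67*(1/65)) - 56) = 70*((35/11 + 67/65) - 56) = 70*(3012/715 - 56) = 70*(-37028/715) = -518392/143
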